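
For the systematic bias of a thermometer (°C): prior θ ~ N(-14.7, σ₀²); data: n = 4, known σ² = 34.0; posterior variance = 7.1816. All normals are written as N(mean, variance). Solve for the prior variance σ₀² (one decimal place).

σ₀² = 46.3

Posterior precision equals prior precision plus data precision: 1/σ_n² = 1/σ₀² + n/σ².
So 1/σ₀² = 1/7.1816 − 4/34.0 = 0.139245 − 0.117647 = 0.021598.
Hence σ₀² = 1/0.021598 ≈ 46.3.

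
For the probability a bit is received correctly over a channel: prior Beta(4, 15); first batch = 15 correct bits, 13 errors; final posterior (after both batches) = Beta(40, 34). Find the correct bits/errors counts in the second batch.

21 correct bits and 6 errors

Because Beta–binomial updating is additive in the counts, the combined data contributed (α_post−α_prior, β_post−β_prior) successes and failures.
Total across both batches: 40−4=36 correct bits, 34−15=19 errors.
Subtract the first batch: 36−15=21 correct bits and 19−13=6 errors.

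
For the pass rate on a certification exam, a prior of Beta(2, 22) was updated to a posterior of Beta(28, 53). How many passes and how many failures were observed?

A Beta(α, β) prior with s successes and f failures in binomial data gives a Beta(α+s, β+f) posterior.
Match parameters: s=28−2=26, f=53−22=31.

26 passes and 31 failures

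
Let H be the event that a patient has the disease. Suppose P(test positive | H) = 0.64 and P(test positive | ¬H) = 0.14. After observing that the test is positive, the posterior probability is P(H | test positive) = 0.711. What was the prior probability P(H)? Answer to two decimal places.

P(H) = 0.35

In odds form, posterior odds = prior odds × likelihood ratio, so prior odds = posterior odds ÷ LR.
Posterior odds = 0.711/(1−0.711) = 2.4602. LR = 0.64/0.14 = 4.5714.
Prior odds = 2.4602/4.5714 = 0.5382, so P(H) = 0.5382/(1+0.5382) ≈ 0.35.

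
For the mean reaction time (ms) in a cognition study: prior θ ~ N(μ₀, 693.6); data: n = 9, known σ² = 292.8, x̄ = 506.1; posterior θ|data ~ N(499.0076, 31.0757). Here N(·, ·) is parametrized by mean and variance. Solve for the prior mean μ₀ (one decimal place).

The posterior mean is a precision-weighted average: μ_n = (τ₀μ₀ + τ_data·x̄)/(τ₀+τ_data), with τ₀=1/σ₀² and τ_data=n/σ².
Here τ₀ = 1/693.6 = 0.001442 and τ_data = 9/292.8 = 0.030738, so τ_n = 0.032180.
Rearranging for μ₀: μ₀ = (μ_n·τ_n − τ_data·x̄)/τ₀ = (499.0076·0.032180 − 0.030738·506.1) / 0.001442 = 0.501563/0.001442 ≈ 347.8.

μ₀ = 347.8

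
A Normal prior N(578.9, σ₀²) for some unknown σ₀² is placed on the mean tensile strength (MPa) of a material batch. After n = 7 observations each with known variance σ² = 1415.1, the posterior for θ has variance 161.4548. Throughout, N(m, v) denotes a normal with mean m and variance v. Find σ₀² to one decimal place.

Posterior precision equals prior precision plus data precision: 1/σ_n² = 1/σ₀² + n/σ².
So 1/σ₀² = 1/161.4548 − 7/1415.1 = 0.006194 − 0.004947 = 0.001247.
Hence σ₀² = 1/0.001247 ≈ 801.9.

σ₀² = 801.9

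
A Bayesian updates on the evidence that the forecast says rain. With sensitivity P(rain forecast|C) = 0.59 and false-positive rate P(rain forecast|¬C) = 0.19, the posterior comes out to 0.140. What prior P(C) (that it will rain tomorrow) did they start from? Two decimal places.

P(C) = 0.05

Bayes' rule in odds form gives O(C|E) = O(C)·[P(E|C)/P(E|¬C)], hence O(C) = O(C|E)/LR.
Posterior odds = 0.140/(1−0.140) = 0.1628. LR = 0.59/0.19 = 3.1053.
Prior odds = 0.1628/3.1053 = 0.0524, so P(C) = 0.0524/(1+0.0524) ≈ 0.05.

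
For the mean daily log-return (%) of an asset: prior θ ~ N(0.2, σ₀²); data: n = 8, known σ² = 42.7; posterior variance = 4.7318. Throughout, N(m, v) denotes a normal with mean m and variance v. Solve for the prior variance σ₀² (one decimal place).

For the Normal–Normal model with known σ², precisions add: τ_n = τ₀ + n/σ².
So 1/σ₀² = 1/4.7318 − 8/42.7 = 0.211336 − 0.187354 = 0.023982.
Hence σ₀² = 1/0.023982 ≈ 41.7.

σ₀² = 41.7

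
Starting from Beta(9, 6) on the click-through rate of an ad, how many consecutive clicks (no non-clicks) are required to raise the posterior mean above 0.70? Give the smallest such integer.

k = 6

After k clicks and 0 non-clicks the posterior is Beta(9+k, 6), with mean (9+k)/(9+6+k).
Set (9+k)/(15+k) > 0.70 and solve: k > (0.70·15 − 9)/(1 − 0.70) = 5.000.
The smallest integer exceeding 5.000 is 6.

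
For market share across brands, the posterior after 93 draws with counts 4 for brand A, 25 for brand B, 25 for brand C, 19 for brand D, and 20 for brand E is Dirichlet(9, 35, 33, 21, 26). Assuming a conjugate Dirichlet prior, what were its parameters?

Dirichlet(5, 10, 8, 2, 6)

For a Dirichlet(α) prior with multinomial counts c, the posterior is Dirichlet(α + c) componentwise.
Subtract each count from the matching posterior parameter: 9−4=5, 35−25=10, 33−25=8, 21−19=2, 26−20=6.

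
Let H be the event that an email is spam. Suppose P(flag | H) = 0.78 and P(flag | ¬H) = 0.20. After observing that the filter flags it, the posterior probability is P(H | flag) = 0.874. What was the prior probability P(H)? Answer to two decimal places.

P(H) = 0.64

Bayes' rule in odds form gives O(H|E) = O(H)·[P(E|H)/P(E|¬H)], hence O(H) = O(H|E)/LR.
Posterior odds = 0.874/(1−0.874) = 6.9365. LR = 0.78/0.20 = 3.9000.
Prior odds = 6.9365/3.9000 = 1.7786, so P(H) = 1.7786/(1+1.7786) ≈ 0.64.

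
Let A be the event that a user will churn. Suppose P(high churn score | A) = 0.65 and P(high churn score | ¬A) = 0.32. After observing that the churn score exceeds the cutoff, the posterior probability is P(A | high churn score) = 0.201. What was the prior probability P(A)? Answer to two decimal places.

In odds form, posterior odds = prior odds × likelihood ratio, so prior odds = posterior odds ÷ LR.
Posterior odds = 0.201/(1−0.201) = 0.2516. LR = 0.65/0.32 = 2.0312.
Prior odds = 0.2516/2.0312 = 0.1239, so P(A) = 0.1239/(1+0.1239) ≈ 0.11.

P(A) = 0.11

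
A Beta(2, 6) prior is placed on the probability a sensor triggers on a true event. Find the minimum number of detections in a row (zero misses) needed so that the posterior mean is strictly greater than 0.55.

After k detections and 0 misses the posterior is Beta(2+k, 6), with mean (2+k)/(2+6+k).
Set (2+k)/(8+k) > 0.55 and solve: k > (0.55·8 − 2)/(1 − 0.55) = 5.333.
The smallest integer exceeding 5.333 is 6, and checking k=6: (8)/(14) = 0.5714 > 0.55.

k = 6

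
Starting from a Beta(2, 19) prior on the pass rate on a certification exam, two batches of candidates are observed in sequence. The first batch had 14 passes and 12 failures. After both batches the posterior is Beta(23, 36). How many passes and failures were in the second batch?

7 passes and 5 failures

Because Beta–binomial updating is additive in the counts, the combined data contributed (α_post−α_prior, β_post−β_prior) successes and failures.
Total across both batches: 23−2=21 passes, 36−19=17 failures.
Subtract the first batch: 21−14=7 passes and 17−12=5 failures.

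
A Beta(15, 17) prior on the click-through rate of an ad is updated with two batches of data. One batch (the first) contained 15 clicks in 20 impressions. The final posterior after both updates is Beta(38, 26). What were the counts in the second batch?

8 clicks and 4 non-clicks

Because Beta–binomial updating is additive in the counts, the combined data contributed (α_post−α_prior, β_post−β_prior) successes and failures.
Total across both batches: 38−15=23 clicks, 26−17=9 non-clicks.
Subtract the first batch: 23−15=8 clicks and 9−5=4 non-clicks.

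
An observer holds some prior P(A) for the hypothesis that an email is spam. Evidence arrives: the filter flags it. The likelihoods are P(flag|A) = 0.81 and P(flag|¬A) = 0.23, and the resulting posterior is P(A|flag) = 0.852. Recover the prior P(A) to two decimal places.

Bayes' rule in odds form gives O(A|E) = O(A)·[P(E|A)/P(E|¬A)], hence O(A) = O(A|E)/LR.
Posterior odds = 0.852/(1−0.852) = 5.7568. LR = 0.81/0.23 = 3.5217.
Prior odds = 5.7568/3.5217 = 1.6347, so P(A) = 1.6347/(1+1.6347) ≈ 0.62.

P(A) = 0.62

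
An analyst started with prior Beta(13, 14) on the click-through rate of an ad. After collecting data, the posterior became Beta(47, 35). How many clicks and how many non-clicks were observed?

34 clicks and 21 non-clicks

A Beta(α, β) prior with s successes and f failures in binomial data gives a Beta(α+s, β+f) posterior.
Match parameters: s=47−13=34, f=35−14=21.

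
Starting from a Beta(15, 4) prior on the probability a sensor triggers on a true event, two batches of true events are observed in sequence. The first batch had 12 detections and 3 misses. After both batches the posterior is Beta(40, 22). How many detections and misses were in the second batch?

13 detections and 15 misses

Because Beta–binomial updating is additive in the counts, the combined data contributed (α_post−α_prior, β_post−β_prior) successes and failures.
Total across both batches: 40−15=25 detections, 22−4=18 misses.
Subtract the first batch: 25−12=13 detections and 18−3=15 misses.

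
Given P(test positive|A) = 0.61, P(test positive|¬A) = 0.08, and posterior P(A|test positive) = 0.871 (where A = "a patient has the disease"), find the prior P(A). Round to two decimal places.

P(A) = 0.47

In odds form, posterior odds = prior odds × likelihood ratio, so prior odds = posterior odds ÷ LR.
Posterior odds = 0.871/(1−0.871) = 6.7519. LR = 0.61/0.08 = 7.6250.
Prior odds = 6.7519/7.6250 = 0.8855, so P(A) = 0.8855/(1+0.8855) ≈ 0.47.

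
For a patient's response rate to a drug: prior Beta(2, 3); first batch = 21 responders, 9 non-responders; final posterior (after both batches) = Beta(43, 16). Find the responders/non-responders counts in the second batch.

Because Beta–binomial updating is additive in the counts, the combined data contributed (α_post−α_prior, β_post−β_prior) successes and failures.
Total across both batches: 43−2=41 responders, 16−3=13 non-responders.
Subtract the first batch: 41−21=20 responders and 13−9=4 non-responders.

20 responders and 4 non-responders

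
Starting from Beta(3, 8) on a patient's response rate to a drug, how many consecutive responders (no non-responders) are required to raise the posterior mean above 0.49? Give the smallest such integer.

k = 5

After k responders and 0 non-responders the posterior is Beta(3+k, 8), with mean (3+k)/(3+8+k).
Set (3+k)/(11+k) > 0.49 and solve: k > (0.49·11 − 3)/(1 − 0.49) = 4.686.
The smallest integer exceeding 4.686 is 5.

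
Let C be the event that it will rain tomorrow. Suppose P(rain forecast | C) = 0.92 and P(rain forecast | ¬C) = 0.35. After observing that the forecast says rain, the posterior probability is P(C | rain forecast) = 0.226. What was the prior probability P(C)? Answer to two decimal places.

P(C) = 0.10

In odds form, posterior odds = prior odds × likelihood ratio, so prior odds = posterior odds ÷ LR.
Posterior odds = 0.226/(1−0.226) = 0.2920. LR = 0.92/0.35 = 2.6286.
Prior odds = 0.2920/2.6286 = 0.1111, so P(C) = 0.1111/(1+0.1111) ≈ 0.10.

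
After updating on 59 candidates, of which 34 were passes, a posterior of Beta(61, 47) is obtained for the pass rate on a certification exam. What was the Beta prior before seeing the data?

Beta(27, 22)

A Beta(a, b) prior with s successes and f failures in binomial data gives a Beta(a+s, b+f) posterior.
Subtract the data counts: 61−34=27, 47−25=22.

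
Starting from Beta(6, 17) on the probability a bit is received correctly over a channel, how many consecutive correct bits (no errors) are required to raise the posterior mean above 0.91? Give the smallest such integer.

k = 166

After k correct bits and 0 errors the posterior is Beta(6+k, 17), with mean (6+k)/(6+17+k).
Set (6+k)/(23+k) > 0.91 and solve: k > (0.91·23 − 6)/(1 − 0.91) = 165.889.
The smallest integer exceeding 165.889 is 166.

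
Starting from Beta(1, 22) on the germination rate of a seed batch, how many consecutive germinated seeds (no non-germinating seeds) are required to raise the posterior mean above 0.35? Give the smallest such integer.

After k germinated seeds and 0 non-germinating seeds the posterior is Beta(1+k, 22), with mean (1+k)/(1+22+k).
Set (1+k)/(23+k) > 0.35 and solve: k > (0.35·23 − 1)/(1 − 0.35) = 10.846.
The smallest integer exceeding 10.846 is 11, and checking k=11: (12)/(34) = 0.3529 > 0.35.

k = 11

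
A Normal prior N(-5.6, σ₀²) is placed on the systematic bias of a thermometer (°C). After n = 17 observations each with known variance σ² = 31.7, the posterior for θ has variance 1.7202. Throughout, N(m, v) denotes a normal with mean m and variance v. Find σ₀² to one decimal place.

Posterior precision equals prior precision plus data precision: 1/σ_n² = 1/σ₀² + n/σ².
So 1/σ₀² = 1/1.7202 − 17/31.7 = 0.581328 − 0.536278 = 0.045050.
Hence σ₀² = 1/0.045050 ≈ 22.2.

σ₀² = 22.2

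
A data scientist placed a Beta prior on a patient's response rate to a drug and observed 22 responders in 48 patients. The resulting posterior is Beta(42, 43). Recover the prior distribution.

Under Beta–binomial conjugacy the posterior parameters are (a+s, b+f).
So a = 42 − 22 = 20 and b = 43 − 26 = 17.

Beta(20, 17)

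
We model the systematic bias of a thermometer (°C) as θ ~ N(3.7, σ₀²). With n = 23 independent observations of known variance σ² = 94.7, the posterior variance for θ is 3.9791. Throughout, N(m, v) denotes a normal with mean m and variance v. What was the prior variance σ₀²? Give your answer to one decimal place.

σ₀² = 118.5

Posterior precision equals prior precision plus data precision: 1/σ_n² = 1/σ₀² + n/σ².
So 1/σ₀² = 1/3.9791 − 23/94.7 = 0.251313 − 0.242872 = 0.008441.
Hence σ₀² = 1/0.008441 ≈ 118.5.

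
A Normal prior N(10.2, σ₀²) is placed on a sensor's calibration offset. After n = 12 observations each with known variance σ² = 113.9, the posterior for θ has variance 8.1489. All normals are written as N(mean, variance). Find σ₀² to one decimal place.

σ₀² = 57.6

For the Normal–Normal model with known σ², precisions add: τ_n = τ₀ + n/σ².
So 1/σ₀² = 1/8.1489 − 12/113.9 = 0.122716 − 0.105356 = 0.017360.
Hence σ₀² = 1/0.017360 ≈ 57.6.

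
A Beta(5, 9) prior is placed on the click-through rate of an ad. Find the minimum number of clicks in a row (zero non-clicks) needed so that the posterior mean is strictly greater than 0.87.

After k clicks and 0 non-clicks the posterior is Beta(5+k, 9), with mean (5+k)/(5+9+k).
Set (5+k)/(14+k) > 0.87 and solve: k > (0.87·14 − 5)/(1 − 0.87) = 55.231.
The smallest integer exceeding 55.231 is 56, and checking k=56: (61)/(70) = 0.8714 > 0.87.

k = 56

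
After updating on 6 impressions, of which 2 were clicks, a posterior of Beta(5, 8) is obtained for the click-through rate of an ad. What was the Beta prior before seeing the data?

Beta(3, 4)

A Beta(α, β) prior with s successes and f failures in binomial data gives a Beta(α+s, β+f) posterior.
Subtract the data counts: 5−2=3, 8−4=4.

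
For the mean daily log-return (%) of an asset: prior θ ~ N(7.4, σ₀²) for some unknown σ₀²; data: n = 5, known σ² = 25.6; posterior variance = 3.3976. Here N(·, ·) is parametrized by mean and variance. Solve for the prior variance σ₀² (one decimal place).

σ₀² = 10.1

Posterior precision equals prior precision plus data precision: 1/σ_n² = 1/σ₀² + n/σ².
So 1/σ₀² = 1/3.3976 − 5/25.6 = 0.294325 − 0.195312 = 0.099013.
Hence σ₀² = 1/0.099013 ≈ 10.1.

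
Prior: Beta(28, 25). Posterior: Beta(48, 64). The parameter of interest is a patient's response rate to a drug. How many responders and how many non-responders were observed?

A Beta(α, β) prior with s successes and f failures in binomial data gives a Beta(α+s, β+f) posterior.
So s = 48 − 28 = 20 and f = 64 − 25 = 39.

20 responders and 39 non-responders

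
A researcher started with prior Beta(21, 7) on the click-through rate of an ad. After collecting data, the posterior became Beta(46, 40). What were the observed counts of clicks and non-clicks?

25 clicks and 33 non-clicks

Beta is conjugate to the binomial likelihood: posterior = Beta(α+s, β+f).
So s = 46 − 21 = 25 and f = 40 − 7 = 33.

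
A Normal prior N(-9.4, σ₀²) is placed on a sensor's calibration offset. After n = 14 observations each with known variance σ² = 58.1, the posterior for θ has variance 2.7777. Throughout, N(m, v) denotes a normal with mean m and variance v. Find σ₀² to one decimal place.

Posterior precision equals prior precision plus data precision: 1/σ_n² = 1/σ₀² + n/σ².
So 1/σ₀² = 1/2.7777 − 14/58.1 = 0.360010 − 0.240964 = 0.119046.
Hence σ₀² = 1/0.119046 ≈ 8.4.

σ₀² = 8.4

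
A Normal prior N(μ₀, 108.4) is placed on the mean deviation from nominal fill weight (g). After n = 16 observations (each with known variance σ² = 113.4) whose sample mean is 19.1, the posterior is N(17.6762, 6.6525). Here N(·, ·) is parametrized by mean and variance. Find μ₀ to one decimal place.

The posterior mean is a precision-weighted average: μ_n = (τ₀μ₀ + τ_data·x̄)/(τ₀+τ_data), with τ₀=1/σ₀² and τ_data=n/σ².
Here τ₀ = 1/108.4 = 0.009225 and τ_data = 16/113.4 = 0.141093, so τ_n = 0.150318.
Rearranging for μ₀: μ₀ = (μ_n·τ_n − τ_data·x̄)/τ₀ = (17.6762·0.150318 − 0.141093·19.1) / 0.009225 = -0.037825/0.009225 ≈ -4.1.

μ₀ = -4.1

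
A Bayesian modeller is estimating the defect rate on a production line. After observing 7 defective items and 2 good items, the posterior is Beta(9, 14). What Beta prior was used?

Under Beta–binomial conjugacy the posterior parameters are (a+s, b+f).
So a = 9 − 7 = 2 and b = 14 − 2 = 12.

Beta(2, 12)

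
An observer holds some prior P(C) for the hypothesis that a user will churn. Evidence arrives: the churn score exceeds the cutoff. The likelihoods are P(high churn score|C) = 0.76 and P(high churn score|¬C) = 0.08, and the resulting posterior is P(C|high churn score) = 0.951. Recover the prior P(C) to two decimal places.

P(C) = 0.67

In odds form, posterior odds = prior odds × likelihood ratio, so prior odds = posterior odds ÷ LR.
Posterior odds = 0.951/(1−0.951) = 19.4082. LR = 0.76/0.08 = 9.5000.
Prior odds = 19.4082/9.5000 = 2.0430, so P(C) = 2.0430/(1+2.0430) ≈ 0.67.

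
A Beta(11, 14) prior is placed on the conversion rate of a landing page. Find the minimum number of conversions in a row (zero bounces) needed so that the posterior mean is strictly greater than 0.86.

After k conversions and 0 bounces the posterior is Beta(11+k, 14), with mean (11+k)/(11+14+k).
Set (11+k)/(25+k) > 0.86 and solve: k > (0.86·25 − 11)/(1 − 0.86) = 75.000.
The smallest integer exceeding 75.000 is 76.

k = 76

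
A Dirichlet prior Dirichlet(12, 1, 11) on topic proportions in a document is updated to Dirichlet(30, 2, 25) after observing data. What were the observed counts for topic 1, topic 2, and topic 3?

For a Dirichlet(α) prior with multinomial counts c, the posterior is Dirichlet(α + c) componentwise.
Counts are posterior − prior componentwise: 30−12=18, 2−1=1, 25−11=14.

counts (18, 1, 14)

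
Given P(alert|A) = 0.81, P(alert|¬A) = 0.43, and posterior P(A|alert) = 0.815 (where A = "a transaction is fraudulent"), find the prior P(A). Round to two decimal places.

In odds form, posterior odds = prior odds × likelihood ratio, so prior odds = posterior odds ÷ LR.
Posterior odds = 0.815/(1−0.815) = 4.4054. LR = 0.81/0.43 = 1.8837.
Prior odds = 4.4054/1.8837 = 2.3387, so P(A) = 2.3387/(1+2.3387) ≈ 0.70.

P(A) = 0.70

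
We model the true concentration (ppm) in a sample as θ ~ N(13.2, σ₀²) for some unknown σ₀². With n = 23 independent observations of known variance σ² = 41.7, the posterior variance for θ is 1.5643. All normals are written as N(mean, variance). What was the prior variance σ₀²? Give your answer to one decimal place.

σ₀² = 11.4

For the Normal–Normal model with known σ², precisions add: τ_n = τ₀ + n/σ².
So 1/σ₀² = 1/1.5643 − 23/41.7 = 0.639264 − 0.551559 = 0.087705.
Hence σ₀² = 1/0.087705 ≈ 11.4.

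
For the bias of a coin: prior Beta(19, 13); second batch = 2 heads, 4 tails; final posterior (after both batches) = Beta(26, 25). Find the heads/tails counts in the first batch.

Because Beta–binomial updating is additive in the counts, the combined data contributed (α_post−α_prior, β_post−β_prior) successes and failures.
Total across both batches: 26−19=7 heads, 25−13=12 tails.
Subtract the second batch: 7−2=5 heads and 12−4=8 tails.

5 heads and 8 tails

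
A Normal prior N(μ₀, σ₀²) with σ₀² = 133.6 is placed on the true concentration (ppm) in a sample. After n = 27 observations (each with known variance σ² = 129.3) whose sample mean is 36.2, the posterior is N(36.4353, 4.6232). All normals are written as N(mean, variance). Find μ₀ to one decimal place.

With known observation variance, the Normal–Normal posterior has precision τ_n = τ₀ + n/σ² and mean μ_n = (τ₀μ₀ + (n/σ²)x̄)/τ_n.
Here τ₀ = 1/133.6 = 0.007485 and τ_data = 27/129.3 = 0.208817, so τ_n = 0.216302.
Rearranging for μ₀: μ₀ = (μ_n·τ_n − τ_data·x̄)/τ₀ = (36.4353·0.216302 − 0.208817·36.2) / 0.007485 = 0.321853/0.007485 ≈ 43.0.

μ₀ = 43.0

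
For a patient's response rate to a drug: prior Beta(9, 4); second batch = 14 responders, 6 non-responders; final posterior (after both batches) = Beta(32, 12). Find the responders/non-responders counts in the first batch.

9 responders and 2 non-responders

Sequential conjugate updates are equivalent to a single update on the pooled data, so total successes = posterior α − prior α and total failures = posterior β − prior β.
Total across both batches: 32−9=23 responders, 12−4=8 non-responders.
Subtract the second batch: 23−14=9 responders and 8−6=2 non-responders.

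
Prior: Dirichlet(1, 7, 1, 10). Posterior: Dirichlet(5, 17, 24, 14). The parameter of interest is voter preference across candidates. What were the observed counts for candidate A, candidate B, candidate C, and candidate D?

For a Dirichlet(α) prior with multinomial counts c, the posterior is Dirichlet(α + c) componentwise.
Counts are posterior − prior componentwise: 5−1=4, 17−7=10, 24−1=23, 14−10=4.

counts (4, 10, 23, 4)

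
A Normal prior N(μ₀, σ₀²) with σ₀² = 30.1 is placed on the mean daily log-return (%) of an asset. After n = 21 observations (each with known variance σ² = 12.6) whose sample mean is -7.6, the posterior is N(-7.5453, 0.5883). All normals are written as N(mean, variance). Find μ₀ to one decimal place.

μ₀ = -4.8

With known observation variance, the Normal–Normal posterior has precision τ_n = τ₀ + n/σ² and mean μ_n = (τ₀μ₀ + (n/σ²)x̄)/τ_n.
Here τ₀ = 1/30.1 = 0.033223 and τ_data = 21/12.6 = 1.666667, so τ_n = 1.699890.
Rearranging for μ₀: μ₀ = (μ_n·τ_n − τ_data·x̄)/τ₀ = (-7.5453·1.699890 − 1.666667·-7.6) / 0.033223 = -0.159511/0.033223 ≈ -4.8.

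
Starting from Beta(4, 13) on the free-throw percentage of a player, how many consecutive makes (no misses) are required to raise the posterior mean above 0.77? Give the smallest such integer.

After k makes and 0 misses the posterior is Beta(4+k, 13), with mean (4+k)/(4+13+k).
Set (4+k)/(17+k) > 0.77 and solve: k > (0.77·17 − 4)/(1 − 0.77) = 39.522.
The smallest integer exceeding 39.522 is 40.

k = 40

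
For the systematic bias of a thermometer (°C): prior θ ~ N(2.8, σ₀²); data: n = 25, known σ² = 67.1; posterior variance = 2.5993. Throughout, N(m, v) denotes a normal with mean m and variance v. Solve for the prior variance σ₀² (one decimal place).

σ₀² = 82.4

For the Normal–Normal model with known σ², precisions add: τ_n = τ₀ + n/σ².
So 1/σ₀² = 1/2.5993 − 25/67.1 = 0.384719 − 0.372578 = 0.012141.
Hence σ₀² = 1/0.012141 ≈ 82.4.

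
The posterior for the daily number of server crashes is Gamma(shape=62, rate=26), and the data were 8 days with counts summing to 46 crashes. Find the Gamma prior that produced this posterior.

Gamma(shape=16, rate=18)

Gamma–Poisson conjugacy: posterior shape = α + Σxᵢ, posterior rate = β + n.
So α = 62 − 46 = 16 and β = 26 − 8 = 18.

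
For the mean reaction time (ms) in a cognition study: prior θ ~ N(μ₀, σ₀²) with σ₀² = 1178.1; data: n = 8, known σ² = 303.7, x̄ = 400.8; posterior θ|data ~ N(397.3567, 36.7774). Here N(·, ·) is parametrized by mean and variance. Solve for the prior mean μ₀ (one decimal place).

With known observation variance, the Normal–Normal posterior has precision τ_n = τ₀ + n/σ² and mean μ_n = (τ₀μ₀ + (n/σ²)x̄)/τ_n.
Here τ₀ = 1/1178.1 = 0.000849 and τ_data = 8/303.7 = 0.026342, so τ_n = 0.027191.
Rearranging for μ₀: μ₀ = (μ_n·τ_n − τ_data·x̄)/τ₀ = (397.3567·0.027191 − 0.026342·400.8) / 0.000849 = 0.246652/0.000849 ≈ 290.5.

μ₀ = 290.5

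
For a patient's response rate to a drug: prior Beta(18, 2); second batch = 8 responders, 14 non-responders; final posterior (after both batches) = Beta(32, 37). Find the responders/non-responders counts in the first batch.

6 responders and 21 non-responders

Because Beta–binomial updating is additive in the counts, the combined data contributed (α_post−α_prior, β_post−β_prior) successes and failures.
Total across both batches: 32−18=14 responders, 37−2=35 non-responders.
Subtract the second batch: 14−8=6 responders and 35−14=21 non-responders.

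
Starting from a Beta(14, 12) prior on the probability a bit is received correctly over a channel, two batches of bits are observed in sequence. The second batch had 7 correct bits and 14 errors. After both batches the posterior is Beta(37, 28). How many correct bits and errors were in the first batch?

16 correct bits and 2 errors

Sequential conjugate updates are equivalent to a single update on the pooled data, so total successes = posterior α − prior α and total failures = posterior β − prior β.
Total across both batches: 37−14=23 correct bits, 28−12=16 errors.
Subtract the second batch: 23−7=16 correct bits and 16−14=2 errors.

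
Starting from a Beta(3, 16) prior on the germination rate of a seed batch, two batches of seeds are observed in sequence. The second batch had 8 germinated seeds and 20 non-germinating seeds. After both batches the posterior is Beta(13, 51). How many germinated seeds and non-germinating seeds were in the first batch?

2 germinated seeds and 15 non-germinating seeds

Because Beta–binomial updating is additive in the counts, the combined data contributed (α_post−α_prior, β_post−β_prior) successes and failures.
Total across both batches: 13−3=10 germinated seeds, 51−16=35 non-germinating seeds.
Subtract the second batch: 10−8=2 germinated seeds and 35−20=15 non-germinating seeds.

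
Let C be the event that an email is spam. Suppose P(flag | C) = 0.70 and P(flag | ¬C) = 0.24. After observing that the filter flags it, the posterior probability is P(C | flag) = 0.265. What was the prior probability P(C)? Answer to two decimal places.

P(C) = 0.11

Bayes' rule in odds form gives O(C|E) = O(C)·[P(E|C)/P(E|¬C)], hence O(C) = O(C|E)/LR.
Posterior odds = 0.265/(1−0.265) = 0.3605. LR = 0.70/0.24 = 2.9167.
Prior odds = 0.3605/2.9167 = 0.1236, so P(C) = 0.1236/(1+0.1236) ≈ 0.11.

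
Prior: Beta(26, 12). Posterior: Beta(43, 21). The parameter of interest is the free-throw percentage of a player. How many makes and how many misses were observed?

A Beta(α, β) prior with s successes and f failures in binomial data gives a Beta(α+s, β+f) posterior.
So s = 43 − 26 = 17 and f = 21 − 12 = 9.

17 makes and 9 misses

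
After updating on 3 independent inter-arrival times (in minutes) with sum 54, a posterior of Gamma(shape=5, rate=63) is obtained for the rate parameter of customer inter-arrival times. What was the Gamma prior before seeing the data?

Gamma–exponential conjugacy: posterior shape = α + n, posterior rate = β + Σtᵢ.
So α = 5 − 3 = 2 and β = 63 − 54 = 9.

Gamma(shape=2, rate=9)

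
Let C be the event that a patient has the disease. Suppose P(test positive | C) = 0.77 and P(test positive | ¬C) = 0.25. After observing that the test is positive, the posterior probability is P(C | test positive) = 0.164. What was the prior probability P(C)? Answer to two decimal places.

P(C) = 0.06

In odds form, posterior odds = prior odds × likelihood ratio, so prior odds = posterior odds ÷ LR.
Posterior odds = 0.164/(1−0.164) = 0.1962. LR = 0.77/0.25 = 3.0800.
Prior odds = 0.1962/3.0800 = 0.0637, so P(C) = 0.0637/(1+0.0637) ≈ 0.06.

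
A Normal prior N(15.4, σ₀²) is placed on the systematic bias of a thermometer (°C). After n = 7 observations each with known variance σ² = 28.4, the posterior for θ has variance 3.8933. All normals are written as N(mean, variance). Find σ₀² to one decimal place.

σ₀² = 96.4

For the Normal–Normal model with known σ², precisions add: τ_n = τ₀ + n/σ².
So 1/σ₀² = 1/3.8933 − 7/28.4 = 0.256852 − 0.246479 = 0.010373.
Hence σ₀² = 1/0.010373 ≈ 96.4.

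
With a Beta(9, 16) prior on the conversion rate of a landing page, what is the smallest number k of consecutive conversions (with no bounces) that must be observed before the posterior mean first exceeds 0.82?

After k conversions and 0 bounces the posterior is Beta(9+k, 16), with mean (9+k)/(9+16+k).
Set (9+k)/(25+k) > 0.82 and solve: k > (0.82·25 − 9)/(1 − 0.82) = 63.889.
The smallest integer exceeding 63.889 is 64.

k = 64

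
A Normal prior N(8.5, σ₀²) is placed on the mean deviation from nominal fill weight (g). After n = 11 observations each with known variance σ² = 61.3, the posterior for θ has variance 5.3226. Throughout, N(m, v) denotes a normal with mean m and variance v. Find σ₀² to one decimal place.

For the Normal–Normal model with known σ², precisions add: τ_n = τ₀ + n/σ².
So 1/σ₀² = 1/5.3226 − 11/61.3 = 0.187878 − 0.179445 = 0.008433.
Hence σ₀² = 1/0.008433 ≈ 118.6.

σ₀² = 118.6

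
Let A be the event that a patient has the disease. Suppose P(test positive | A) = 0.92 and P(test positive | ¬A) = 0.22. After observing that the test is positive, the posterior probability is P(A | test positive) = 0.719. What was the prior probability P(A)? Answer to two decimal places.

In odds form, posterior odds = prior odds × likelihood ratio, so prior odds = posterior odds ÷ LR.
Posterior odds = 0.719/(1−0.719) = 2.5587. LR = 0.92/0.22 = 4.1818.
Prior odds = 2.5587/4.1818 = 0.6119, so P(A) = 0.6119/(1+0.6119) ≈ 0.38.

P(A) = 0.38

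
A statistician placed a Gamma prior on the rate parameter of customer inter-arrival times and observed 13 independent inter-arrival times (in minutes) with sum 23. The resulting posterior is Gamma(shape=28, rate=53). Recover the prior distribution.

Gamma(shape=15, rate=30)

Gamma–exponential conjugacy: posterior shape = α + n, posterior rate = β + Σtᵢ.
So α = 28 − 13 = 15 and β = 53 − 23 = 30.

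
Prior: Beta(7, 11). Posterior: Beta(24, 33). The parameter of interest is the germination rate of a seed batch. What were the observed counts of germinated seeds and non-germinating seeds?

17 germinated seeds and 22 non-germinating seeds

Beta is conjugate to the binomial likelihood: posterior = Beta(α+s, β+f).
Match parameters: s=24−7=17, f=33−11=22.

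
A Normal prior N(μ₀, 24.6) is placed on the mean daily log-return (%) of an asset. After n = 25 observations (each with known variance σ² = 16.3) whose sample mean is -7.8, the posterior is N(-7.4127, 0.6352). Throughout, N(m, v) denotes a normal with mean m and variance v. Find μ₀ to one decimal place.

With known observation variance, the Normal–Normal posterior has precision τ_n = τ₀ + n/σ² and mean μ_n = (τ₀μ₀ + (n/σ²)x̄)/τ_n.
Here τ₀ = 1/24.6 = 0.040650 and τ_data = 25/16.3 = 1.533742, so τ_n = 1.574392.
Rearranging for μ₀: μ₀ = (μ_n·τ_n − τ_data·x̄)/τ₀ = (-7.4127·1.574392 − 1.533742·-7.8) / 0.040650 = 0.292692/0.040650 ≈ 7.2.

μ₀ = 7.2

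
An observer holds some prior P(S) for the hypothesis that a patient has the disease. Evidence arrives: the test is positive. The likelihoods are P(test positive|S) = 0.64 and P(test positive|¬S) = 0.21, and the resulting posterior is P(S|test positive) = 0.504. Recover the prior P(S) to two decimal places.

P(S) = 0.25

In odds form, posterior odds = prior odds × likelihood ratio, so prior odds = posterior odds ÷ LR.
Posterior odds = 0.504/(1−0.504) = 1.0161. LR = 0.64/0.21 = 3.0476.
Prior odds = 1.0161/3.0476 = 0.3334, so P(S) = 0.3334/(1+0.3334) ≈ 0.25.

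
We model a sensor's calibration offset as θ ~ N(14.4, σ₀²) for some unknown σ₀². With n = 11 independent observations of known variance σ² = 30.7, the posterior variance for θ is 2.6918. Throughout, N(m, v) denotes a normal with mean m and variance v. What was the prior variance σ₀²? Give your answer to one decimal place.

Posterior precision equals prior precision plus data precision: 1/σ_n² = 1/σ₀² + n/σ².
So 1/σ₀² = 1/2.6918 − 11/30.7 = 0.371499 − 0.358306 = 0.013193.
Hence σ₀² = 1/0.013193 ≈ 75.8.

σ₀² = 75.8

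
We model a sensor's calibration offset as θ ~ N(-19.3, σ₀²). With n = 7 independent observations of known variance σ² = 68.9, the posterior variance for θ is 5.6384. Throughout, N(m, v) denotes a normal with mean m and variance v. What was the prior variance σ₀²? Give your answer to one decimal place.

σ₀² = 13.2

Posterior precision equals prior precision plus data precision: 1/σ_n² = 1/σ₀² + n/σ².
So 1/σ₀² = 1/5.6384 − 7/68.9 = 0.177355 − 0.101597 = 0.075758.
Hence σ₀² = 1/0.075758 ≈ 13.2.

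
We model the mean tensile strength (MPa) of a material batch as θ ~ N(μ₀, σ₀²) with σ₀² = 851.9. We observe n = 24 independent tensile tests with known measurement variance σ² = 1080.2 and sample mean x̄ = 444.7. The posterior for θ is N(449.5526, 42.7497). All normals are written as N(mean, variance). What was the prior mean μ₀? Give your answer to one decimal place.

With known observation variance, the Normal–Normal posterior has precision τ_n = τ₀ + n/σ² and mean μ_n = (τ₀μ₀ + (n/σ²)x̄)/τ_n.
Here τ₀ = 1/851.9 = 0.001174 and τ_data = 24/1080.2 = 0.022218, so τ_n = 0.023392.
Rearranging for μ₀: μ₀ = (μ_n·τ_n − τ_data·x̄)/τ₀ = (449.5526·0.023392 − 0.022218·444.7) / 0.001174 = 0.635590/0.001174 ≈ 541.4.

μ₀ = 541.4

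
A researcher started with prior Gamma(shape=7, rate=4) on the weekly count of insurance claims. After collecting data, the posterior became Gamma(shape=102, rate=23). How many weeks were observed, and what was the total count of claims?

n = 19 weeks with total 95 claims

Gamma–Poisson conjugacy: posterior shape = α + Σxᵢ, posterior rate = β + n.
Matching: Σxᵢ = 102 − 7 = 95 and n = 23 − 4 = 19.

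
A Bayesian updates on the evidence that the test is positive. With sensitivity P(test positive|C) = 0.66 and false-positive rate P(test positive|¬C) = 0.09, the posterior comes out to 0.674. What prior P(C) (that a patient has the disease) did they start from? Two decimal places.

P(C) = 0.22

In odds form, posterior odds = prior odds × likelihood ratio, so prior odds = posterior odds ÷ LR.
Posterior odds = 0.674/(1−0.674) = 2.0675. LR = 0.66/0.09 = 7.3333.
Prior odds = 2.0675/7.3333 = 0.2819, so P(C) = 0.2819/(1+0.2819) ≈ 0.22.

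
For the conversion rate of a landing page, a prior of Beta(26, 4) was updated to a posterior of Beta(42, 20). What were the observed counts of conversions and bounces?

A Beta(a, b) prior with s successes and f failures in binomial data gives a Beta(a+s, b+f) posterior.
Match parameters: s=42−26=16, f=20−4=16.

16 conversions and 16 bounces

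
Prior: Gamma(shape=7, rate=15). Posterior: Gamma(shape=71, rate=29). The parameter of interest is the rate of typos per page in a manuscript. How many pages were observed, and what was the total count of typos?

A Gamma(α, β) prior (rate parametrization) on a Poisson rate with n observations summing to S gives posterior Gamma(α+S, β+n).
Matching: Σxᵢ = 71 − 7 = 64 and n = 29 − 15 = 14.

n = 14 pages with total 64 typos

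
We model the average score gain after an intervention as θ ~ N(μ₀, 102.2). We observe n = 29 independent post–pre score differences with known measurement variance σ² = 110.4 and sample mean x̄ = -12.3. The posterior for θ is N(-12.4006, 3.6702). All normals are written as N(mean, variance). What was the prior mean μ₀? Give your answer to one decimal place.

μ₀ = -15.1

With known observation variance, the Normal–Normal posterior has precision τ_n = τ₀ + n/σ² and mean μ_n = (τ₀μ₀ + (n/σ²)x̄)/τ_n.
Here τ₀ = 1/102.2 = 0.009785 and τ_data = 29/110.4 = 0.262681, so τ_n = 0.272466.
Rearranging for μ₀: μ₀ = (μ_n·τ_n − τ_data·x̄)/τ₀ = (-12.4006·0.272466 − 0.262681·-12.3) / 0.009785 = -0.147766/0.009785 ≈ -15.1.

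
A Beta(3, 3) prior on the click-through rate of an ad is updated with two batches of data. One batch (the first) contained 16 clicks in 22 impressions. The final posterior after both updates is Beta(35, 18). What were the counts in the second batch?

16 clicks and 9 non-clicks

Sequential conjugate updates are equivalent to a single update on the pooled data, so total successes = posterior α − prior α and total failures = posterior β − prior β.
Total across both batches: 35−3=32 clicks, 18−3=15 non-clicks.
Subtract the first batch: 32−16=16 clicks and 15−6=9 non-clicks.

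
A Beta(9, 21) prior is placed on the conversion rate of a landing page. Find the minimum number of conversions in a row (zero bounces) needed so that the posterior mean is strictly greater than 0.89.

After k conversions and 0 bounces the posterior is Beta(9+k, 21), with mean (9+k)/(9+21+k).
Set (9+k)/(30+k) > 0.89 and solve: k > (0.89·30 − 9)/(1 − 0.89) = 160.909.
The smallest integer exceeding 160.909 is 161.

k = 161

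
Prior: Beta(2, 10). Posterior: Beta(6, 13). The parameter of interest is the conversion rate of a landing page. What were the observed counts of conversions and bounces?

4 conversions and 3 bounces

A Beta(α, β) prior with s successes and f failures in binomial data gives a Beta(α+s, β+f) posterior.
So s = 6 − 2 = 4 and f = 13 − 10 = 3.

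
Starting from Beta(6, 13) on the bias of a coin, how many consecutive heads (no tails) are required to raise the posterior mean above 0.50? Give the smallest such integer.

k = 8

After k heads and 0 tails the posterior is Beta(6+k, 13), with mean (6+k)/(6+13+k).
Set (6+k)/(19+k) > 0.50 and solve: k > (0.50·19 − 6)/(1 − 0.50) = 7.000.
The smallest integer exceeding 7.000 is 8, and checking k=8: (14)/(27) = 0.5185 > 0.50.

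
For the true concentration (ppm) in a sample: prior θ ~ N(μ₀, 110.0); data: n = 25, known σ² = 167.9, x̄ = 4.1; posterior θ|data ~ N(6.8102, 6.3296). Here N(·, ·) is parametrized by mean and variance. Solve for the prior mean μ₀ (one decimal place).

μ₀ = 51.2

With known observation variance, the Normal–Normal posterior has precision τ_n = τ₀ + n/σ² and mean μ_n = (τ₀μ₀ + (n/σ²)x̄)/τ_n.
Here τ₀ = 1/110.0 = 0.009091 and τ_data = 25/167.9 = 0.148898, so τ_n = 0.157989.
Rearranging for μ₀: μ₀ = (μ_n·τ_n − τ_data·x̄)/τ₀ = (6.8102·0.157989 − 0.148898·4.1) / 0.009091 = 0.465455/0.009091 ≈ 51.2.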